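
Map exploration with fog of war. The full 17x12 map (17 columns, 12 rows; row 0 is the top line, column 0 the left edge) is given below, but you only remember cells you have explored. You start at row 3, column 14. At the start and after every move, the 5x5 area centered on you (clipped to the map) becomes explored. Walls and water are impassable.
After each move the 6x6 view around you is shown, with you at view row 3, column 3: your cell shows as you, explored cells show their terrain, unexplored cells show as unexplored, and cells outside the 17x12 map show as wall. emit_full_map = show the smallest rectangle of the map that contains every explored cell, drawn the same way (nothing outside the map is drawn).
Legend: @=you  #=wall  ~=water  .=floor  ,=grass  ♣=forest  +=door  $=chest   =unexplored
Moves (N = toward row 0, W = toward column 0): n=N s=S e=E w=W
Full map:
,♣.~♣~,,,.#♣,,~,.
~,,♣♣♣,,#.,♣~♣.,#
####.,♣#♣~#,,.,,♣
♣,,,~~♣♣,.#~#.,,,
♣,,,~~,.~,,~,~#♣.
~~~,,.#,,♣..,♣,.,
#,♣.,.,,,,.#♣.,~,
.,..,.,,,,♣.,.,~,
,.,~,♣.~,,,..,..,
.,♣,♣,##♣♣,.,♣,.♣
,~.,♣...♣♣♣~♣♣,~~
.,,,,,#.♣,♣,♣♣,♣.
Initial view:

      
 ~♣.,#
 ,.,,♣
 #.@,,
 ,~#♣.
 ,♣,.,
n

######
 ,,~,.
 ~♣.,#
 ,.@,♣
 #.,,,
 ,~#♣.

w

######
 ♣,,~,
 ♣~♣.,
 ,,@,,
 ~#.,,
 ~,~#♣

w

######
 #♣,,~
 ,♣~♣.
 #,@.,
 #~#.,
 ,~,~#

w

######
 .#♣,,
 .,♣~♣
 ~#@,.
 .#~#.
 ,,~,~

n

######
######
 .#♣,,
 .,@~♣
 ~#,,.
 .#~#.

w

######
######
 ,.#♣,
 #.@♣~
 ♣~#,,
 ,.#~#

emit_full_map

,.#♣,,~,.
#.@♣~♣.,#
♣~#,,.,,♣
,.#~#.,,,
 ,,~,~#♣.
    ,♣,.,

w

######
######
 ,,.#♣
 ,#@,♣
 #♣~#,
 ♣,.#~

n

######
######
######
 ,,@#♣
 ,#.,♣
 #♣~#,

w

######
######
######
 ,,@.#
 ,,#.,
 ♣#♣~#

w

######
######
######
 ~,@,.
 ♣,,#.
 ,♣#♣~

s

######
######
 ~,,,.
 ♣,@#.
 ,♣#♣~
 ~♣♣,.

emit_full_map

~,,,.#♣,,~,.
♣,@#.,♣~♣.,#
,♣#♣~#,,.,,♣
~♣♣,.#~#.,,,
    ,,~,~#♣.
       ,♣,.,


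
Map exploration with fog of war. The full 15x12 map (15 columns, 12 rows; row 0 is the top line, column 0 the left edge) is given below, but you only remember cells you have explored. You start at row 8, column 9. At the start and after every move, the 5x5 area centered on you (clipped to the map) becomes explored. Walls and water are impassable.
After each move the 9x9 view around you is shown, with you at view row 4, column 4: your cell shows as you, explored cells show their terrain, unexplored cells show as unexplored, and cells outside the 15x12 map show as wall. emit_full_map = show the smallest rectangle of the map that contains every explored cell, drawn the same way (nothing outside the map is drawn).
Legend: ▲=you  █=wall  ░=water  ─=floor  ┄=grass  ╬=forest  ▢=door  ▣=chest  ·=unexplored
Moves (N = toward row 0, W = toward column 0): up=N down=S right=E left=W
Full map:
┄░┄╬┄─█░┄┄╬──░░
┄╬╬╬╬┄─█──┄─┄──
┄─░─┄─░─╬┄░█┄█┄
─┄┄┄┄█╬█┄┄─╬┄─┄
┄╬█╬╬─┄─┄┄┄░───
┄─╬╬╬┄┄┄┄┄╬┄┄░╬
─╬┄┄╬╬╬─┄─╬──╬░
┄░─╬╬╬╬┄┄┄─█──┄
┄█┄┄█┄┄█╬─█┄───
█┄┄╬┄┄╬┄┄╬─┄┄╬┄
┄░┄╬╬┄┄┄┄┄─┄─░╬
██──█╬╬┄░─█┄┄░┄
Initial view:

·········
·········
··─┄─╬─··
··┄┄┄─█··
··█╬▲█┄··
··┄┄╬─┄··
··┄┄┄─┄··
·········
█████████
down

·········
··─┄─╬─··
··┄┄┄─█··
··█╬─█┄··
··┄┄▲─┄··
··┄┄┄─┄··
··┄░─█┄··
█████████
█████████

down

··─┄─╬─··
··┄┄┄─█··
··█╬─█┄··
··┄┄╬─┄··
··┄┄▲─┄··
··┄░─█┄··
█████████
█████████
█████████

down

··┄┄┄─█··
··█╬─█┄··
··┄┄╬─┄··
··┄┄┄─┄··
··┄░▲█┄··
█████████
█████████
█████████
█████████

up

··─┄─╬─··
··┄┄┄─█··
··█╬─█┄··
··┄┄╬─┄··
··┄┄▲─┄··
··┄░─█┄··
█████████
█████████
█████████

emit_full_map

─┄─╬─
┄┄┄─█
█╬─█┄
┄┄╬─┄
┄┄▲─┄
┄░─█┄

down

··┄┄┄─█··
··█╬─█┄··
··┄┄╬─┄··
··┄┄┄─┄··
··┄░▲█┄··
█████████
█████████
█████████
█████████


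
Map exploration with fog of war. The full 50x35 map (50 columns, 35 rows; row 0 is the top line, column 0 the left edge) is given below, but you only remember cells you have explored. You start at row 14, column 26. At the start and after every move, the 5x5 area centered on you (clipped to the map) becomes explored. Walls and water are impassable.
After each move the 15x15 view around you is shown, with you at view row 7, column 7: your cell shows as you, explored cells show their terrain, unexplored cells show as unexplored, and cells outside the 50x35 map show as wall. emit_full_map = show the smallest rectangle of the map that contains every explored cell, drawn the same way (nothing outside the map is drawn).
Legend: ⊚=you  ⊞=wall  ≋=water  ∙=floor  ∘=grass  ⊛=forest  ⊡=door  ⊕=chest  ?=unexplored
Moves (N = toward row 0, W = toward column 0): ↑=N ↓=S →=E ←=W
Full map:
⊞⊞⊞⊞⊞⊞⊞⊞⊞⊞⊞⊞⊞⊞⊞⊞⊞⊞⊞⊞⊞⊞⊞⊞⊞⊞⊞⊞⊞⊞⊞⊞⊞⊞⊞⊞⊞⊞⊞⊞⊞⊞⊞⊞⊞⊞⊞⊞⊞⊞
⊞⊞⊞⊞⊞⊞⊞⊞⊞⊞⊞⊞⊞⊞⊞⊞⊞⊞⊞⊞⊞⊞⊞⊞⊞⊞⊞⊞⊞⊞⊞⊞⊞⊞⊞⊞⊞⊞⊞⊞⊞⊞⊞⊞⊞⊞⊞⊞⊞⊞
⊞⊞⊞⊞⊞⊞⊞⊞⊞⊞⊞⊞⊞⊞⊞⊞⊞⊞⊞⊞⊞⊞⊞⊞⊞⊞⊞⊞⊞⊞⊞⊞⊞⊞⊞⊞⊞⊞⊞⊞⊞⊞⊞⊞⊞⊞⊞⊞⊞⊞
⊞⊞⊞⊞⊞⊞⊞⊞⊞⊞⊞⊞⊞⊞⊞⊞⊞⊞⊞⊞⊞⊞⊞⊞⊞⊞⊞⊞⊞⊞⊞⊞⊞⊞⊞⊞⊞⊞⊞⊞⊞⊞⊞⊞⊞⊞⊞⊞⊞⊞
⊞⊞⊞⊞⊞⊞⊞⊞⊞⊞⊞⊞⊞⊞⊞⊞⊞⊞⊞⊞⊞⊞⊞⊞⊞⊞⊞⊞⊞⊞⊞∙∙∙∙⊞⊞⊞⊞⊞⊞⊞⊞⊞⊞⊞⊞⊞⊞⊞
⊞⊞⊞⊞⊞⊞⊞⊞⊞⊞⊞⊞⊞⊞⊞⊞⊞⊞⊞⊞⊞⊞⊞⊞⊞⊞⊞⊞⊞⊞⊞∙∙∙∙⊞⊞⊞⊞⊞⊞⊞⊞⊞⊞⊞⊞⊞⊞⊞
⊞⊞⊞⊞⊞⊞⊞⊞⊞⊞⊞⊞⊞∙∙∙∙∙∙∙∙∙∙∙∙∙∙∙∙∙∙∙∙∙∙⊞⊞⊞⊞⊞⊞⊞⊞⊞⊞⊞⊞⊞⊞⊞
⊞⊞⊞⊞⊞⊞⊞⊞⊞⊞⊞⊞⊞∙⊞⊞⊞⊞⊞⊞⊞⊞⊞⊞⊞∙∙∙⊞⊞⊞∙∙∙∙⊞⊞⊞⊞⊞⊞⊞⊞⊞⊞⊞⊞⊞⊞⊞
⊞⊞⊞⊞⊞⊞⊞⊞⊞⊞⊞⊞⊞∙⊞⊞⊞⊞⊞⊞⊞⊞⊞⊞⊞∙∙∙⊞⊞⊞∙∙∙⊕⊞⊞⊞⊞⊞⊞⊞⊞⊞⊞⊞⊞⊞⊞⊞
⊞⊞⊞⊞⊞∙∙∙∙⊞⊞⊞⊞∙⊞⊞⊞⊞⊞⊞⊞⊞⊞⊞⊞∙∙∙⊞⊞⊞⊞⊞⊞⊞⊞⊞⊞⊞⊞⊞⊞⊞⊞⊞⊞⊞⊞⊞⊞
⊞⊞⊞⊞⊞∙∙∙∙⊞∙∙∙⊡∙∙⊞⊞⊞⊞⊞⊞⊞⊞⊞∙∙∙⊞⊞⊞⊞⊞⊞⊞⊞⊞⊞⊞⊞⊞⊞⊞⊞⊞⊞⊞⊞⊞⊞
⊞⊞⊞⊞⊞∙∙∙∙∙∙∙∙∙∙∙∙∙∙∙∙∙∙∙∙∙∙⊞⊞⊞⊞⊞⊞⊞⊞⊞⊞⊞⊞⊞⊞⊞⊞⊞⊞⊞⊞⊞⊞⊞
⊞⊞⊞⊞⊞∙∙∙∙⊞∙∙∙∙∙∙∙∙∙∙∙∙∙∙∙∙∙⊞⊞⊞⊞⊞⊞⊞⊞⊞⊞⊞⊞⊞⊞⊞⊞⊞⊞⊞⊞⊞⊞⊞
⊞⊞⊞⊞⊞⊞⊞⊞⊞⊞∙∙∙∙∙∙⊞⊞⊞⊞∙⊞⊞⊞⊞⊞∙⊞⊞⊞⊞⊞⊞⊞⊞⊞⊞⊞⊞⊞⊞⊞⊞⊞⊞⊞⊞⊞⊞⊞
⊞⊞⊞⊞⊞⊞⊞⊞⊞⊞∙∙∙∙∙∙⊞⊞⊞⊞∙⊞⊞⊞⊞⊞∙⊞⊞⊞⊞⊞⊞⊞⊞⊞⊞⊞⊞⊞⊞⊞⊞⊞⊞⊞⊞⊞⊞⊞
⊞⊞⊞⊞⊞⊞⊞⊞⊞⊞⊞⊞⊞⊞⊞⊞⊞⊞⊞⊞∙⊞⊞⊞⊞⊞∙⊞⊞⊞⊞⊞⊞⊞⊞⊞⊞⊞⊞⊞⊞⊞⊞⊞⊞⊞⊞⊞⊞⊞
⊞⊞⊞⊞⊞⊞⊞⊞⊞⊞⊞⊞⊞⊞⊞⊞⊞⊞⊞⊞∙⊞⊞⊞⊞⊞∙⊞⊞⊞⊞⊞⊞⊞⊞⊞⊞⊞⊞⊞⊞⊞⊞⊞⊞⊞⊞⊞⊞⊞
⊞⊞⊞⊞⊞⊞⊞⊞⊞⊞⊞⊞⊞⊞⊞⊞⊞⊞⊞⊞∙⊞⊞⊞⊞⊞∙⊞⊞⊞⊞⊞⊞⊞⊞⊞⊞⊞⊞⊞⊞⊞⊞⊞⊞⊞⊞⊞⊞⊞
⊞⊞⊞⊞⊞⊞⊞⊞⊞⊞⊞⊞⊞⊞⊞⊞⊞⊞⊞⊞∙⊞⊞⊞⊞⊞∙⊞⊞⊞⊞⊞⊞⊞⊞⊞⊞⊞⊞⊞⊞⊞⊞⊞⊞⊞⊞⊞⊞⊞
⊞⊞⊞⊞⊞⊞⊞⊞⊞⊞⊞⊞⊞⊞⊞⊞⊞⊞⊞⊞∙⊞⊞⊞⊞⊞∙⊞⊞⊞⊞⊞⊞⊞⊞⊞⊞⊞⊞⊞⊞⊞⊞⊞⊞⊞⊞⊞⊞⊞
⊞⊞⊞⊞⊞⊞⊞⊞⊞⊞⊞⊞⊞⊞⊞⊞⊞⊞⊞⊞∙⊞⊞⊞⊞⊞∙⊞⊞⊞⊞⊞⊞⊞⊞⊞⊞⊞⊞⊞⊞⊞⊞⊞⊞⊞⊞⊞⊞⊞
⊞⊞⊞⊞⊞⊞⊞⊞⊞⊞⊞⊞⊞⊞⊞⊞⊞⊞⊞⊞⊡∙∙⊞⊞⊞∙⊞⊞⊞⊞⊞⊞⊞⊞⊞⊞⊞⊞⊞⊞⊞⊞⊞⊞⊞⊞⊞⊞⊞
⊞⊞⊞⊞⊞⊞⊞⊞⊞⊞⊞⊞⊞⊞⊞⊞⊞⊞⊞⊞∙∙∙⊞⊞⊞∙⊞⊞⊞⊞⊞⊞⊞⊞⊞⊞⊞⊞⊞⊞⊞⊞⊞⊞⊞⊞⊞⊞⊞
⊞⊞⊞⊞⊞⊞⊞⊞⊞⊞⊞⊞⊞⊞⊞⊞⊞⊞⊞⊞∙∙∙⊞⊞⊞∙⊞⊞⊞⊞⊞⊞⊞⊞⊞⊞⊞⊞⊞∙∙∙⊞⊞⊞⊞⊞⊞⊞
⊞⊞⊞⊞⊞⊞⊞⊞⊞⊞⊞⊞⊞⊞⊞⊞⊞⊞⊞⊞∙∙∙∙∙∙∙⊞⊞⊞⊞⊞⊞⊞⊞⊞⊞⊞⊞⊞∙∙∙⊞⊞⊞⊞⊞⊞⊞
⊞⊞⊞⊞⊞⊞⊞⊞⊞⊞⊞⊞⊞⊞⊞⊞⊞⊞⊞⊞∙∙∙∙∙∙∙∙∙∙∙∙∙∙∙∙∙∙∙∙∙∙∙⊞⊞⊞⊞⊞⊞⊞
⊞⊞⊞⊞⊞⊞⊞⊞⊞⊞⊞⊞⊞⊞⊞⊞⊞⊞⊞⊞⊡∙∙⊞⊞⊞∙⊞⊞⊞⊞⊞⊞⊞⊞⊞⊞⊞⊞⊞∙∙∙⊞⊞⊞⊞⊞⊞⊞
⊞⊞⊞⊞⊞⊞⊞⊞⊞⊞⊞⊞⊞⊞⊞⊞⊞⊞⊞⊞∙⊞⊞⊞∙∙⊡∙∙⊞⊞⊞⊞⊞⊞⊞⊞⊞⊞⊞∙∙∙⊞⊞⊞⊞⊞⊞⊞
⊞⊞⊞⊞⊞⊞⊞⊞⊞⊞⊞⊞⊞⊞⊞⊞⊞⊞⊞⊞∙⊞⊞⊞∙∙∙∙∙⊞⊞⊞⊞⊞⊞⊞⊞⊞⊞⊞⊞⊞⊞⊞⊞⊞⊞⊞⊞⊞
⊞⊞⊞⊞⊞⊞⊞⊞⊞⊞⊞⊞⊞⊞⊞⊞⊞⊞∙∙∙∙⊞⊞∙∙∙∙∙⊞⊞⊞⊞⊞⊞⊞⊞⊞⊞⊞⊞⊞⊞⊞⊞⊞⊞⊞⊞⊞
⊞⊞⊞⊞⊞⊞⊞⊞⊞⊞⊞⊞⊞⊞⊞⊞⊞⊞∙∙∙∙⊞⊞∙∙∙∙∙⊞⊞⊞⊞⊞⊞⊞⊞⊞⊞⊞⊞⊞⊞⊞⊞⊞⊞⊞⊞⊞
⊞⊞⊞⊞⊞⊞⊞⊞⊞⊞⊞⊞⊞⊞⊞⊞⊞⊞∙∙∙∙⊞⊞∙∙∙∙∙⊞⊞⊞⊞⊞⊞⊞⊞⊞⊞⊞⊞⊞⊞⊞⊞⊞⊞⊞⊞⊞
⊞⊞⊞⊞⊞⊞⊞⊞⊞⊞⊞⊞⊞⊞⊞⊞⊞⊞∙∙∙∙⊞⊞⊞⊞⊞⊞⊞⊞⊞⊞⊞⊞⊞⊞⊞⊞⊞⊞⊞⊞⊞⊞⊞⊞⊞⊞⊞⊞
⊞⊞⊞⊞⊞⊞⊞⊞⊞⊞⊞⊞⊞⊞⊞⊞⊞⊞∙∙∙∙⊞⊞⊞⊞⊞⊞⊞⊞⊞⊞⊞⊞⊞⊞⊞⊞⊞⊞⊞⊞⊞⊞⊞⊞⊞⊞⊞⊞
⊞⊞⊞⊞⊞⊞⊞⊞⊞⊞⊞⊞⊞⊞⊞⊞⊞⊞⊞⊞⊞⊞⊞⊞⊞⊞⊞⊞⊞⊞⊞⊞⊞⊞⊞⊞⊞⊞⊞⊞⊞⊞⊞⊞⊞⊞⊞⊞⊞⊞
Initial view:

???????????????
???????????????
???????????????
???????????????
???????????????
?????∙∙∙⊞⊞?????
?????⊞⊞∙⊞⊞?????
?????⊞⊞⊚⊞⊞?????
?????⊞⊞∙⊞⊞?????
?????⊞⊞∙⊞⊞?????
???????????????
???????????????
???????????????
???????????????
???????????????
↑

???????????????
???????????????
???????????????
???????????????
???????????????
?????∙∙∙⊞⊞?????
?????∙∙∙⊞⊞?????
?????⊞⊞⊚⊞⊞?????
?????⊞⊞∙⊞⊞?????
?????⊞⊞∙⊞⊞?????
?????⊞⊞∙⊞⊞?????
???????????????
???????????????
???????????????
???????????????

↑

???????????????
???????????????
???????????????
???????????????
???????????????
?????⊞∙∙∙⊞?????
?????∙∙∙⊞⊞?????
?????∙∙⊚⊞⊞?????
?????⊞⊞∙⊞⊞?????
?????⊞⊞∙⊞⊞?????
?????⊞⊞∙⊞⊞?????
?????⊞⊞∙⊞⊞?????
???????????????
???????????????
???????????????

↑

???????????????
???????????????
???????????????
???????????????
???????????????
?????⊞∙∙∙⊞?????
?????⊞∙∙∙⊞?????
?????∙∙⊚⊞⊞?????
?????∙∙∙⊞⊞?????
?????⊞⊞∙⊞⊞?????
?????⊞⊞∙⊞⊞?????
?????⊞⊞∙⊞⊞?????
?????⊞⊞∙⊞⊞?????
???????????????
???????????????

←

???????????????
???????????????
???????????????
???????????????
???????????????
?????⊞⊞∙∙∙⊞????
?????⊞⊞∙∙∙⊞????
?????∙∙⊚∙⊞⊞????
?????∙∙∙∙⊞⊞????
?????⊞⊞⊞∙⊞⊞????
??????⊞⊞∙⊞⊞????
??????⊞⊞∙⊞⊞????
??????⊞⊞∙⊞⊞????
???????????????
???????????????

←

???????????????
???????????????
???????????????
???????????????
???????????????
?????⊞⊞⊞∙∙∙⊞???
?????⊞⊞⊞∙∙∙⊞???
?????∙∙⊚∙∙⊞⊞???
?????∙∙∙∙∙⊞⊞???
?????⊞⊞⊞⊞∙⊞⊞???
???????⊞⊞∙⊞⊞???
???????⊞⊞∙⊞⊞???
???????⊞⊞∙⊞⊞???
???????????????
???????????????

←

???????????????
???????????????
???????????????
???????????????
???????????????
?????⊞⊞⊞⊞∙∙∙⊞??
?????⊞⊞⊞⊞∙∙∙⊞??
?????∙∙⊚∙∙∙⊞⊞??
?????∙∙∙∙∙∙⊞⊞??
?????⊞⊞⊞⊞⊞∙⊞⊞??
????????⊞⊞∙⊞⊞??
????????⊞⊞∙⊞⊞??
????????⊞⊞∙⊞⊞??
???????????????
???????????????

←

???????????????
???????????????
???????????????
???????????????
???????????????
?????⊞⊞⊞⊞⊞∙∙∙⊞?
?????⊞⊞⊞⊞⊞∙∙∙⊞?
?????∙∙⊚∙∙∙∙⊞⊞?
?????∙∙∙∙∙∙∙⊞⊞?
?????∙⊞⊞⊞⊞⊞∙⊞⊞?
?????????⊞⊞∙⊞⊞?
?????????⊞⊞∙⊞⊞?
?????????⊞⊞∙⊞⊞?
???????????????
???????????????

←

???????????????
???????????????
???????????????
???????????????
???????????????
?????⊞⊞⊞⊞⊞⊞∙∙∙⊞
?????⊞⊞⊞⊞⊞⊞∙∙∙⊞
?????∙∙⊚∙∙∙∙∙⊞⊞
?????∙∙∙∙∙∙∙∙⊞⊞
?????⊞∙⊞⊞⊞⊞⊞∙⊞⊞
??????????⊞⊞∙⊞⊞
??????????⊞⊞∙⊞⊞
??????????⊞⊞∙⊞⊞
???????????????
???????????????

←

???????????????
???????????????
???????????????
???????????????
???????????????
?????⊞⊞⊞⊞⊞⊞⊞∙∙∙
?????⊞⊞⊞⊞⊞⊞⊞∙∙∙
?????∙∙⊚∙∙∙∙∙∙⊞
?????∙∙∙∙∙∙∙∙∙⊞
?????⊞⊞∙⊞⊞⊞⊞⊞∙⊞
???????????⊞⊞∙⊞
???????????⊞⊞∙⊞
???????????⊞⊞∙⊞
???????????????
???????????????

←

???????????????
???????????????
???????????????
???????????????
???????????????
?????⊞⊞⊞⊞⊞⊞⊞⊞∙∙
?????⊞⊞⊞⊞⊞⊞⊞⊞∙∙
?????∙∙⊚∙∙∙∙∙∙∙
?????∙∙∙∙∙∙∙∙∙∙
?????⊞⊞⊞∙⊞⊞⊞⊞⊞∙
????????????⊞⊞∙
????????????⊞⊞∙
????????????⊞⊞∙
???????????????
???????????????

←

???????????????
???????????????
???????????????
???????????????
???????????????
?????⊞⊞⊞⊞⊞⊞⊞⊞⊞∙
?????⊞⊞⊞⊞⊞⊞⊞⊞⊞∙
?????∙∙⊚∙∙∙∙∙∙∙
?????∙∙∙∙∙∙∙∙∙∙
?????⊞⊞⊞⊞∙⊞⊞⊞⊞⊞
?????????????⊞⊞
?????????????⊞⊞
?????????????⊞⊞
???????????????
???????????????

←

???????????????
???????????????
???????????????
???????????????
???????????????
?????⊞⊞⊞⊞⊞⊞⊞⊞⊞⊞
?????∙⊞⊞⊞⊞⊞⊞⊞⊞⊞
?????∙∙⊚∙∙∙∙∙∙∙
?????∙∙∙∙∙∙∙∙∙∙
?????∙⊞⊞⊞⊞∙⊞⊞⊞⊞
??????????????⊞
??????????????⊞
??????????????⊞
???????????????
???????????????

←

???????????????
???????????????
???????????????
???????????????
???????????????
?????⊞⊞⊞⊞⊞⊞⊞⊞⊞⊞
?????∙∙⊞⊞⊞⊞⊞⊞⊞⊞
?????∙∙⊚∙∙∙∙∙∙∙
?????∙∙∙∙∙∙∙∙∙∙
?????∙∙⊞⊞⊞⊞∙⊞⊞⊞
???????????????
???????????????
???????????????
???????????????
???????????????

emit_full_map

⊞⊞⊞⊞⊞⊞⊞⊞⊞⊞⊞∙∙∙⊞
∙∙⊞⊞⊞⊞⊞⊞⊞⊞⊞∙∙∙⊞
∙∙⊚∙∙∙∙∙∙∙∙∙∙⊞⊞
∙∙∙∙∙∙∙∙∙∙∙∙∙⊞⊞
∙∙⊞⊞⊞⊞∙⊞⊞⊞⊞⊞∙⊞⊞
??????????⊞⊞∙⊞⊞
??????????⊞⊞∙⊞⊞
??????????⊞⊞∙⊞⊞

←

???????????????
???????????????
???????????????
???????????????
???????????????
?????∙⊞⊞⊞⊞⊞⊞⊞⊞⊞
?????⊡∙∙⊞⊞⊞⊞⊞⊞⊞
?????∙∙⊚∙∙∙∙∙∙∙
?????∙∙∙∙∙∙∙∙∙∙
?????∙∙∙⊞⊞⊞⊞∙⊞⊞
???????????????
???????????????
???????????????
???????????????
???????????????

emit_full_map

∙⊞⊞⊞⊞⊞⊞⊞⊞⊞⊞⊞∙∙∙⊞
⊡∙∙⊞⊞⊞⊞⊞⊞⊞⊞⊞∙∙∙⊞
∙∙⊚∙∙∙∙∙∙∙∙∙∙∙⊞⊞
∙∙∙∙∙∙∙∙∙∙∙∙∙∙⊞⊞
∙∙∙⊞⊞⊞⊞∙⊞⊞⊞⊞⊞∙⊞⊞
???????????⊞⊞∙⊞⊞
???????????⊞⊞∙⊞⊞
???????????⊞⊞∙⊞⊞


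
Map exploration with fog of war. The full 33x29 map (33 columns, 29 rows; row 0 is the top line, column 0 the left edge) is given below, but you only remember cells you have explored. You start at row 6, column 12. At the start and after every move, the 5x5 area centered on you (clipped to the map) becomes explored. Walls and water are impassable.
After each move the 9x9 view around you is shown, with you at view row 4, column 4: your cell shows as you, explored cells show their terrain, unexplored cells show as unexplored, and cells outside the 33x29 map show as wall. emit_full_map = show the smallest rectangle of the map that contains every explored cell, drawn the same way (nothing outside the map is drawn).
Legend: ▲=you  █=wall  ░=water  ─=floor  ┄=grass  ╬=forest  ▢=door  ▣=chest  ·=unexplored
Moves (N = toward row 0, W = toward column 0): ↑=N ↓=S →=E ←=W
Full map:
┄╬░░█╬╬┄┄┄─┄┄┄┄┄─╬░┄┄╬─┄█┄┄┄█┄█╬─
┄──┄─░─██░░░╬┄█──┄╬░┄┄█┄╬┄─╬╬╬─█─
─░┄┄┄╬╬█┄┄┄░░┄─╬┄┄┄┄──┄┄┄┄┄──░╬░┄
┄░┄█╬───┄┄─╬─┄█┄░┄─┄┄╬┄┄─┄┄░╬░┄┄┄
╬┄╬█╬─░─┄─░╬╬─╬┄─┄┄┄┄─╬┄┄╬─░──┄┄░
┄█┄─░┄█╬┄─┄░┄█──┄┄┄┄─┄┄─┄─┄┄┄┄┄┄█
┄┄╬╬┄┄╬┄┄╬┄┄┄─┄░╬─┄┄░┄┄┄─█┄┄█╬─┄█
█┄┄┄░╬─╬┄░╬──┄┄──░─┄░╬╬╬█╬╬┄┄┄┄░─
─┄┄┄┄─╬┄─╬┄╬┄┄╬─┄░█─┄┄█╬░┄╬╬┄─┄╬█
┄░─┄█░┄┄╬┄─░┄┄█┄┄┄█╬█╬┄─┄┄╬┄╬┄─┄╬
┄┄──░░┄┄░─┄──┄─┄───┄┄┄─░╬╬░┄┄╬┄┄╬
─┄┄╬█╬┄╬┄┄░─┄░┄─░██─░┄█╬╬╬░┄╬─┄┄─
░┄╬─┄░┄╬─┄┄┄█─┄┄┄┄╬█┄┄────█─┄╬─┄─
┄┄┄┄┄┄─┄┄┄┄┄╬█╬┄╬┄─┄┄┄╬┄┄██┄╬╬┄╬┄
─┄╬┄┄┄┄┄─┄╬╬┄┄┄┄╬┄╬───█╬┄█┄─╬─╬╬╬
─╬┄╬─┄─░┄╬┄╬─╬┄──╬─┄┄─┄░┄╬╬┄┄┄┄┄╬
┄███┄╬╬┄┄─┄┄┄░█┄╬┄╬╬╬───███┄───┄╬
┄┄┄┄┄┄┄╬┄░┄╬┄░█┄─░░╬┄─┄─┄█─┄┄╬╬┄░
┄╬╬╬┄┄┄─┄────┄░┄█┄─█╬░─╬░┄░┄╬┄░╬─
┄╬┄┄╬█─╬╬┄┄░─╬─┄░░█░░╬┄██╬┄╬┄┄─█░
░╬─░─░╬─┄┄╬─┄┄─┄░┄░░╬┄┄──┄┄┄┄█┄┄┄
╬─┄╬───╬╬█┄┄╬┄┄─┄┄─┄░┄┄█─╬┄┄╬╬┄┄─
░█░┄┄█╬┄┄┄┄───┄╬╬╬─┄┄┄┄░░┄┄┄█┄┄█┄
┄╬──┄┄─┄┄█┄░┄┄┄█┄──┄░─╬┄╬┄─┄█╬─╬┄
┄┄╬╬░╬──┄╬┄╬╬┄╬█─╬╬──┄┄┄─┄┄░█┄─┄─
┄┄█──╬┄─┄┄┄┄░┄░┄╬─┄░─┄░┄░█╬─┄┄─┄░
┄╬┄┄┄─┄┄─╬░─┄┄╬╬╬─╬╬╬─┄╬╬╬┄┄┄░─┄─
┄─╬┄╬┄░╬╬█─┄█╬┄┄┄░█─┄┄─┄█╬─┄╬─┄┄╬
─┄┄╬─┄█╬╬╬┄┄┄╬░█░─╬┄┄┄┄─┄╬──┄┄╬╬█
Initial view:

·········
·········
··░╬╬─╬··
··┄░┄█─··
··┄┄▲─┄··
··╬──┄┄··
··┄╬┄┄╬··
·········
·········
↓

·········
··░╬╬─╬··
··┄░┄█─··
··┄┄┄─┄··
··╬─▲┄┄··
··┄╬┄┄╬··
··─░┄┄█··
·········
·········

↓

··░╬╬─╬··
··┄░┄█─··
··┄┄┄─┄··
··╬──┄┄··
··┄╬▲┄╬··
··─░┄┄█··
··┄──┄─··
·········
·········

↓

··┄░┄█─··
··┄┄┄─┄··
··╬──┄┄··
··┄╬┄┄╬··
··─░▲┄█··
··┄──┄─··
··░─┄░┄··
·········
·········

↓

··┄┄┄─┄··
··╬──┄┄··
··┄╬┄┄╬··
··─░┄┄█··
··┄─▲┄─··
··░─┄░┄··
··┄┄█─┄··
·········
·········

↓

··╬──┄┄··
··┄╬┄┄╬··
··─░┄┄█··
··┄──┄─··
··░─▲░┄··
··┄┄█─┄··
··┄┄╬█╬··
·········
·········

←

···╬──┄┄·
···┄╬┄┄╬·
··┄─░┄┄█·
··─┄──┄─·
··┄░▲┄░┄·
··┄┄┄█─┄·
··┄┄┄╬█╬·
·········
·········

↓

···┄╬┄┄╬·
··┄─░┄┄█·
··─┄──┄─·
··┄░─┄░┄·
··┄┄▲█─┄·
··┄┄┄╬█╬·
··┄╬╬┄┄··
·········
·········

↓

··┄─░┄┄█·
··─┄──┄─·
··┄░─┄░┄·
··┄┄┄█─┄·
··┄┄▲╬█╬·
··┄╬╬┄┄··
··╬┄╬─╬··
·········
·········

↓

··─┄──┄─·
··┄░─┄░┄·
··┄┄┄█─┄·
··┄┄┄╬█╬·
··┄╬▲┄┄··
··╬┄╬─╬··
··─┄┄┄░··
·········
·········

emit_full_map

·░╬╬─╬
·┄░┄█─
·┄┄┄─┄
·╬──┄┄
·┄╬┄┄╬
┄─░┄┄█
─┄──┄─
┄░─┄░┄
┄┄┄█─┄
┄┄┄╬█╬
┄╬▲┄┄·
╬┄╬─╬·
─┄┄┄░·

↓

··┄░─┄░┄·
··┄┄┄█─┄·
··┄┄┄╬█╬·
··┄╬╬┄┄··
··╬┄▲─╬··
··─┄┄┄░··
··░┄╬┄░··
·········
·········

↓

··┄┄┄█─┄·
··┄┄┄╬█╬·
··┄╬╬┄┄··
··╬┄╬─╬··
··─┄▲┄░··
··░┄╬┄░··
··────┄··
·········
·········

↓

··┄┄┄╬█╬·
··┄╬╬┄┄··
··╬┄╬─╬··
··─┄┄┄░··
··░┄▲┄░··
··────┄··
··┄┄░─╬··
·········
·········

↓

··┄╬╬┄┄··
··╬┄╬─╬··
··─┄┄┄░··
··░┄╬┄░··
··──▲─┄··
··┄┄░─╬··
··┄╬─┄┄··
·········
·········

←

···┄╬╬┄┄·
···╬┄╬─╬·
··┄─┄┄┄░·
··┄░┄╬┄░·
··┄─▲──┄·
··╬┄┄░─╬·
··┄┄╬─┄┄·
·········
·········

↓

···╬┄╬─╬·
··┄─┄┄┄░·
··┄░┄╬┄░·
··┄────┄·
··╬┄▲░─╬·
··┄┄╬─┄┄·
··╬█┄┄╬··
·········
·········

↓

··┄─┄┄┄░·
··┄░┄╬┄░·
··┄────┄·
··╬┄┄░─╬·
··┄┄▲─┄┄·
··╬█┄┄╬··
··┄┄┄──··
·········
·········

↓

··┄░┄╬┄░·
··┄────┄·
··╬┄┄░─╬·
··┄┄╬─┄┄·
··╬█▲┄╬··
··┄┄┄──··
··┄█┄░┄··
·········
·········

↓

··┄────┄·
··╬┄┄░─╬·
··┄┄╬─┄┄·
··╬█┄┄╬··
··┄┄▲──··
··┄█┄░┄··
··┄╬┄╬╬··
·········
·········

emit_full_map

··░╬╬─╬
··┄░┄█─
··┄┄┄─┄
··╬──┄┄
··┄╬┄┄╬
·┄─░┄┄█
·─┄──┄─
·┄░─┄░┄
·┄┄┄█─┄
·┄┄┄╬█╬
·┄╬╬┄┄·
·╬┄╬─╬·
┄─┄┄┄░·
┄░┄╬┄░·
┄────┄·
╬┄┄░─╬·
┄┄╬─┄┄·
╬█┄┄╬··
┄┄▲──··
┄█┄░┄··
┄╬┄╬╬··

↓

··╬┄┄░─╬·
··┄┄╬─┄┄·
··╬█┄┄╬··
··┄┄┄──··
··┄█▲░┄··
··┄╬┄╬╬··
··┄┄┄┄░··
·········
·········

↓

··┄┄╬─┄┄·
··╬█┄┄╬··
··┄┄┄──··
··┄█┄░┄··
··┄╬▲╬╬··
··┄┄┄┄░··
··─╬░─┄··
·········
·········

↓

··╬█┄┄╬··
··┄┄┄──··
··┄█┄░┄··
··┄╬┄╬╬··
··┄┄▲┄░··
··─╬░─┄··
··╬█─┄█··
·········
█████████

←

···╬█┄┄╬·
···┄┄┄──·
··┄┄█┄░┄·
··─┄╬┄╬╬·
··─┄▲┄┄░·
··┄─╬░─┄·
··╬╬█─┄█·
·········
█████████

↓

···┄┄┄──·
··┄┄█┄░┄·
··─┄╬┄╬╬·
··─┄┄┄┄░·
··┄─▲░─┄·
··╬╬█─┄█·
··╬╬╬┄┄··
█████████
█████████

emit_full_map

···░╬╬─╬
···┄░┄█─
···┄┄┄─┄
···╬──┄┄
···┄╬┄┄╬
··┄─░┄┄█
··─┄──┄─
··┄░─┄░┄
··┄┄┄█─┄
··┄┄┄╬█╬
··┄╬╬┄┄·
··╬┄╬─╬·
·┄─┄┄┄░·
·┄░┄╬┄░·
·┄────┄·
·╬┄┄░─╬·
·┄┄╬─┄┄·
·╬█┄┄╬··
·┄┄┄──··
┄┄█┄░┄··
─┄╬┄╬╬··
─┄┄┄┄░··
┄─▲░─┄··
╬╬█─┄█··
╬╬╬┄┄···


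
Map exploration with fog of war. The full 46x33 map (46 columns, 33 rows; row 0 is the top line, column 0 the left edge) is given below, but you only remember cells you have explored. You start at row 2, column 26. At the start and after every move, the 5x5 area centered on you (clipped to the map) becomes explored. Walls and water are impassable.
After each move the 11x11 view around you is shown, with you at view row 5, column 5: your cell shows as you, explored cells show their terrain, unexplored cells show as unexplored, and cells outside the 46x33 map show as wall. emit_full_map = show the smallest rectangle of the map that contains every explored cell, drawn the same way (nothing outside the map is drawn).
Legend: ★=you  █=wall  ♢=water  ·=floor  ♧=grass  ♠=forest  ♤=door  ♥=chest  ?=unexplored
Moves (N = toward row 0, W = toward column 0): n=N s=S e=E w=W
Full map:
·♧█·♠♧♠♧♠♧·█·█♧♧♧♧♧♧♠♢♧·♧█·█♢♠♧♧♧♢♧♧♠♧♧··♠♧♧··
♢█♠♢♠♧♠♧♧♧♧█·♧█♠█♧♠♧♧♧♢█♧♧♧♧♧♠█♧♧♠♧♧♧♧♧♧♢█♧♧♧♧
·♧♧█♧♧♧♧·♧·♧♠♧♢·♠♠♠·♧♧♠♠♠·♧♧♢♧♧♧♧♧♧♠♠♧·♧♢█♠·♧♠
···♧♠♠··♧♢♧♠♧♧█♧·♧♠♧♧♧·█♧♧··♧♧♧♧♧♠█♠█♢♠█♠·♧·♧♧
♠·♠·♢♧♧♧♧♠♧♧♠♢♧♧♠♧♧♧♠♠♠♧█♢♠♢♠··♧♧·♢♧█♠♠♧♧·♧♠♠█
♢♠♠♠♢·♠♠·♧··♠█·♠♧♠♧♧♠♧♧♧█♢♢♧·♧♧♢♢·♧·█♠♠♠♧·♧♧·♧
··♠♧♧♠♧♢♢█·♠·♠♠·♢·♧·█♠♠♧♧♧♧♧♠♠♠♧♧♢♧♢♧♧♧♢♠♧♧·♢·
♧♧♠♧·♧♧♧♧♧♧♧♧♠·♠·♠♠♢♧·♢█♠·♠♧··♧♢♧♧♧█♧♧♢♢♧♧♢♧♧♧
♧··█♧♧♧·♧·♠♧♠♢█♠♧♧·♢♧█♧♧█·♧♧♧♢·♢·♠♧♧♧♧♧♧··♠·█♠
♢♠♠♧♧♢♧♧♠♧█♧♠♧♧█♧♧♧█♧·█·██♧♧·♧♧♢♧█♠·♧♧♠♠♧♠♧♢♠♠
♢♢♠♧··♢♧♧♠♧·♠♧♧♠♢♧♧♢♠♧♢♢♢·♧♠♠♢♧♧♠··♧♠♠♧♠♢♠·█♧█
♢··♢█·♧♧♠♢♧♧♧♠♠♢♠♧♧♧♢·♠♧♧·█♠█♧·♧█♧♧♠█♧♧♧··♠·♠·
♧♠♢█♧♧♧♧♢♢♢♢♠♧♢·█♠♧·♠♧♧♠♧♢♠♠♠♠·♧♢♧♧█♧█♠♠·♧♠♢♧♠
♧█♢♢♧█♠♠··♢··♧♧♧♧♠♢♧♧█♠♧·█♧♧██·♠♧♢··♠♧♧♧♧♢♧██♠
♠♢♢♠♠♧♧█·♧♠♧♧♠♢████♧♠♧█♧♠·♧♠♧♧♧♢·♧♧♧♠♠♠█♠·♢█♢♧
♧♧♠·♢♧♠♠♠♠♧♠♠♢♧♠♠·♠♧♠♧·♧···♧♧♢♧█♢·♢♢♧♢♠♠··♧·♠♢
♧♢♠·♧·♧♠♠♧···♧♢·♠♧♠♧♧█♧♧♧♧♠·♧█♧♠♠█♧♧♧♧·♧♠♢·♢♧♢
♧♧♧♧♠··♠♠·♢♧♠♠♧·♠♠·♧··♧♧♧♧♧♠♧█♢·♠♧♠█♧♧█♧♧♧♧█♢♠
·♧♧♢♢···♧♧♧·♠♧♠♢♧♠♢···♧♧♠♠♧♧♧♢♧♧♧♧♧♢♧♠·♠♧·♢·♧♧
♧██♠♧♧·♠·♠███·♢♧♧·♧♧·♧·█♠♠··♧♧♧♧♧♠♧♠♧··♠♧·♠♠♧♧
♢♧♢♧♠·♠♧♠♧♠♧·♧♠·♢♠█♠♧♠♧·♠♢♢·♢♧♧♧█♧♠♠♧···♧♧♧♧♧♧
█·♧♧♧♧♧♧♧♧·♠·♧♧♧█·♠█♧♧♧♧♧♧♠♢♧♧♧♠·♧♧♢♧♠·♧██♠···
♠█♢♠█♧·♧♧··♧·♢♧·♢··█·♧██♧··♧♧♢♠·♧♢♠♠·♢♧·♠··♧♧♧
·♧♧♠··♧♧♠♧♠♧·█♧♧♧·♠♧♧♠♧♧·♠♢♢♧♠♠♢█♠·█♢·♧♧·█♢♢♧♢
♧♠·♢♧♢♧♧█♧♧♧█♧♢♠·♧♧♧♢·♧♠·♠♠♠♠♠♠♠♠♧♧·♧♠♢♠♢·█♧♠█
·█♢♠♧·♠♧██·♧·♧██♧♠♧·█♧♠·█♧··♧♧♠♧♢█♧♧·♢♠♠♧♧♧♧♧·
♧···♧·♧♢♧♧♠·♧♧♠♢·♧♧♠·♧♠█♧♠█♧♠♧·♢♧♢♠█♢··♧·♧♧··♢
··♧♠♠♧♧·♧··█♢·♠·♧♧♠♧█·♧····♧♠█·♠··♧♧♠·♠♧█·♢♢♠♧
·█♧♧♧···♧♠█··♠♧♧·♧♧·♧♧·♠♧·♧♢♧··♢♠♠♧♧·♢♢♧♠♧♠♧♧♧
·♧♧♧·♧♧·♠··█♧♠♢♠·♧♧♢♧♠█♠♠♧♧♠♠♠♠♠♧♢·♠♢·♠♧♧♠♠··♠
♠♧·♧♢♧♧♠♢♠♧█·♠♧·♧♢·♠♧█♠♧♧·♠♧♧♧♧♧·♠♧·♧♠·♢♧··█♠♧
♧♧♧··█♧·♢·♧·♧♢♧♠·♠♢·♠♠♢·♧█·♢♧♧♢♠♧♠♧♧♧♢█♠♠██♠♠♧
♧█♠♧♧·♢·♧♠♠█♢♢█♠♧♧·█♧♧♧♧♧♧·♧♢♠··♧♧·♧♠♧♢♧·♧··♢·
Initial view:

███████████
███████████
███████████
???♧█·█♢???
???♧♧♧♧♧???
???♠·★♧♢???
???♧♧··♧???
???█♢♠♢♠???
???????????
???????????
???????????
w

███████████
███████████
███████████
???·♧█·█♢??
???█♧♧♧♧♧??
???♠♠★♧♧♢??
???█♧♧··♧??
???♧█♢♠♢♠??
???????????
???????????
???????????

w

███████████
███████████
███████████
???♧·♧█·█♢?
???♢█♧♧♧♧♧?
???♠♠★·♧♧♢?
???·█♧♧··♧?
???♠♧█♢♠♢♠?
???????????
???????????
???????????

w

███████████
███████████
███████████
???♢♧·♧█·█♢
???♧♢█♧♧♧♧♧
???♧♠★♠·♧♧♢
???♧·█♧♧··♧
???♠♠♧█♢♠♢♠
???????????
???????????
???????????

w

███████████
███████████
███████████
???♠♢♧·♧█·█
???♧♧♢█♧♧♧♧
???♧♧★♠♠·♧♧
???♧♧·█♧♧··
???♠♠♠♧█♢♠♢
???????????
???????????
???????????

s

███████████
███████████
???♠♢♧·♧█·█
???♧♧♢█♧♧♧♧
???♧♧♠♠♠·♧♧
???♧♧★█♧♧··
???♠♠♠♧█♢♠♢
???♠♧♧♧█???
???????????
???????????
???????????

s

███████████
???♠♢♧·♧█·█
???♧♧♢█♧♧♧♧
???♧♧♠♠♠·♧♧
???♧♧·█♧♧··
???♠♠★♧█♢♠♢
???♠♧♧♧█???
???█♠♠♧♧???
???????????
???????????
???????????

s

???♠♢♧·♧█·█
???♧♧♢█♧♧♧♧
???♧♧♠♠♠·♧♧
???♧♧·█♧♧··
???♠♠♠♧█♢♠♢
???♠♧★♧█???
???█♠♠♧♧???
???♧·♢█♠???
???????????
???????????
???????????

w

????♠♢♧·♧█·
????♧♧♢█♧♧♧
????♧♧♠♠♠·♧
???♧♧♧·█♧♧·
???♧♠♠♠♧█♢♠
???♧♠★♧♧█??
???·█♠♠♧♧??
???♢♧·♢█♠??
???????????
???????????
???????????

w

?????♠♢♧·♧█
?????♧♧♢█♧♧
?????♧♧♠♠♠·
???♠♧♧♧·█♧♧
???♧♧♠♠♠♧█♢
???♧♧★♧♧♧█?
???♧·█♠♠♧♧?
???♠♢♧·♢█♠?
???????????
???????????
???????????

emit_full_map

??♠♢♧·♧█·█♢
??♧♧♢█♧♧♧♧♧
??♧♧♠♠♠·♧♧♢
♠♧♧♧·█♧♧··♧
♧♧♠♠♠♧█♢♠♢♠
♧♧★♧♧♧█????
♧·█♠♠♧♧????
♠♢♧·♢█♠????

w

??????♠♢♧·♧
??????♧♧♢█♧
??????♧♧♠♠♠
???♧♠♧♧♧·█♧
???♧♧♧♠♠♠♧█
???♠♧★♠♧♧♧█
???·♧·█♠♠♧♧
???♠♠♢♧·♢█♠
???????????
???????????
???????????

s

??????♧♧♢█♧
??????♧♧♠♠♠
???♧♠♧♧♧·█♧
???♧♧♧♠♠♠♧█
???♠♧♧♠♧♧♧█
???·♧★█♠♠♧♧
???♠♠♢♧·♢█♠
???♧·♢♧█???
???????????
???????????
???????????

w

???????♧♧♢█
???????♧♧♠♠
????♧♠♧♧♧·█
???♠♧♧♧♠♠♠♧
???♧♠♧♧♠♧♧♧
???♢·★·█♠♠♧
???·♠♠♢♧·♢█
???♧♧·♢♧█??
???????????
???????????
???????????

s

???????♧♧♠♠
????♧♠♧♧♧·█
???♠♧♧♧♠♠♠♧
???♧♠♧♧♠♧♧♧
???♢·♧·█♠♠♧
???·♠★♢♧·♢█
???♧♧·♢♧█??
???♧♧♧█♧???
???????????
???????????
???????????

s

????♧♠♧♧♧·█
???♠♧♧♧♠♠♠♧
???♧♠♧♧♠♧♧♧
???♢·♧·█♠♠♧
???·♠♠♢♧·♢█
???♧♧★♢♧█??
???♧♧♧█♧???
???♢♧♧♢♠???
???????????
???????????
???????????

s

???♠♧♧♧♠♠♠♧
???♧♠♧♧♠♧♧♧
???♢·♧·█♠♠♧
???·♠♠♢♧·♢█
???♧♧·♢♧█??
???♧♧★█♧???
???♢♧♧♢♠???
???♠♧♧♧♢???
???????????
???????????
???????????

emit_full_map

????♠♢♧·♧█·█♢
????♧♧♢█♧♧♧♧♧
????♧♧♠♠♠·♧♧♢
?♧♠♧♧♧·█♧♧··♧
♠♧♧♧♠♠♠♧█♢♠♢♠
♧♠♧♧♠♧♧♧█????
♢·♧·█♠♠♧♧????
·♠♠♢♧·♢█♠????
♧♧·♢♧█???????
♧♧★█♧????????
♢♧♧♢♠????????
♠♧♧♧♢????????

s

???♧♠♧♧♠♧♧♧
???♢·♧·█♠♠♧
???·♠♠♢♧·♢█
???♧♧·♢♧█??
???♧♧♧█♧???
???♢♧★♢♠???
???♠♧♧♧♢???
???█♠♧·♠???
???????????
???????????
???????????

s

???♢·♧·█♠♠♧
???·♠♠♢♧·♢█
???♧♧·♢♧█??
???♧♧♧█♧???
???♢♧♧♢♠???
???♠♧★♧♢???
???█♠♧·♠???
???♧♠♢♧♧???
???????????
???????????
???????????

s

???·♠♠♢♧·♢█
???♧♧·♢♧█??
???♧♧♧█♧???
???♢♧♧♢♠???
???♠♧♧♧♢???
???█♠★·♠???
???♧♠♢♧♧???
???███♧♠???
???????????
???????????
???????????

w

????·♠♠♢♧·♢
????♧♧·♢♧█?
????♧♧♧█♧??
???♠♢♧♧♢♠??
???♢♠♧♧♧♢??
???·█★♧·♠??
???♧♧♠♢♧♧??
???████♧♠??
???????????
???????????
???????????

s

????♧♧·♢♧█?
????♧♧♧█♧??
???♠♢♧♧♢♠??
???♢♠♧♧♧♢??
???·█♠♧·♠??
???♧♧★♢♧♧??
???████♧♠??
???♠♠·♠♧???
???????????
???????????
???????????

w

?????♧♧·♢♧█
?????♧♧♧█♧?
????♠♢♧♧♢♠?
???♠♢♠♧♧♧♢?
???♢·█♠♧·♠?
???♧♧★♠♢♧♧?
???♢████♧♠?
???♧♠♠·♠♧??
???????????
???????????
???????????

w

??????♧♧·♢♧
??????♧♧♧█♧
?????♠♢♧♧♢♠
???♠♠♢♠♧♧♧♢
???♧♢·█♠♧·♠
???♧♧★♧♠♢♧♧
???♠♢████♧♠
???♢♧♠♠·♠♧?
???????????
???????????
???????????

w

???????♧♧·♢
???????♧♧♧█
??????♠♢♧♧♢
???♧♠♠♢♠♧♧♧
???♠♧♢·█♠♧·
???·♧★♧♧♠♢♧
???♧♠♢████♧
???♠♢♧♠♠·♠♧
???????????
???????????
???????????

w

????????♧♧·
????????♧♧♧
???????♠♢♧♧
???♧♧♠♠♢♠♧♧
???♢♠♧♢·█♠♧
???··★♧♧♧♠♢
???♧♧♠♢████
???♠♠♢♧♠♠·♠
???????????
???????????
???????????

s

????????♧♧♧
???????♠♢♧♧
???♧♧♠♠♢♠♧♧
???♢♠♧♢·█♠♧
???··♧♧♧♧♠♢
???♧♧★♢████
???♠♠♢♧♠♠·♠
???··♧♢·???
???????????
???????????
???????????

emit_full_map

?????????♠♢♧·♧█·█♢
?????????♧♧♢█♧♧♧♧♧
?????????♧♧♠♠♠·♧♧♢
??????♧♠♧♧♧·█♧♧··♧
?????♠♧♧♧♠♠♠♧█♢♠♢♠
?????♧♠♧♧♠♧♧♧█????
?????♢·♧·█♠♠♧♧????
?????·♠♠♢♧·♢█♠????
?????♧♧·♢♧█???????
?????♧♧♧█♧????????
????♠♢♧♧♢♠????????
♧♧♠♠♢♠♧♧♧♢????????
♢♠♧♢·█♠♧·♠????????
··♧♧♧♧♠♢♧♧????????
♧♧★♢████♧♠????????
♠♠♢♧♠♠·♠♧?????????
··♧♢·?????????????


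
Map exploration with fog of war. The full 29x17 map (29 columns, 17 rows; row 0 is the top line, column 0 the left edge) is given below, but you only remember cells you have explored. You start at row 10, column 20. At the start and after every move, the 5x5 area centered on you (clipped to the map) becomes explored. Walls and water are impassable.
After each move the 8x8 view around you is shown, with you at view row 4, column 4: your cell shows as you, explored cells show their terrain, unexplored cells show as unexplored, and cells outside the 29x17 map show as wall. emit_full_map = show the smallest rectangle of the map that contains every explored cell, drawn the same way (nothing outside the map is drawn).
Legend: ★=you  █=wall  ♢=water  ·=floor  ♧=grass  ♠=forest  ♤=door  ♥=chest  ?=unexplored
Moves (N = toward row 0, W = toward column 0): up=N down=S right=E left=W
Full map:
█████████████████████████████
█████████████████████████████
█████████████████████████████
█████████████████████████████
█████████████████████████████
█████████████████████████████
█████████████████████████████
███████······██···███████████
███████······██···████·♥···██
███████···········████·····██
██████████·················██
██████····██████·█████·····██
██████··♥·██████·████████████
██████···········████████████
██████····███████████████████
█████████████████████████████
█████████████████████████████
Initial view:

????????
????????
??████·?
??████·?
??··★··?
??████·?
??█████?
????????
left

????????
????????
??·████·
??·████·
??··★···
??█████·
??██████
????????

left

????????
????????
??··████
??··████
??··★···
??·█████
??·█████
????????

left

????????
????????
??···███
??···███
??··★···
??█·████
??█·████
????????

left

????????
????????
??█···██
??····██
??··★···
??██·███
??██·███
????????

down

????????
??█···██
??····██
??······
??██★███
??██·███
??···██?
????????

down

??█···██
??····██
??······
??██·███
??██★███
??···██?
??█████?
????????

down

??····██
??······
??██·███
??██·███
??··★██?
??█████?
??█████?
????????

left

???····█
???·····
??███·██
??███·██
??··★·██
??██████
??██████
????????

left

????····
????····
??████·█
??████·█
??··★··█
??██████
??██████
????????

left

?????···
?????···
??█████·
??█████·
??··★···
??██████
??██████
????????

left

??????··
??????··
??██████
??██████
??··★···
??██████
??██████
????????

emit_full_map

????█···████·
????····████·
????·········
██████·█████·
██████·██████
··★····██????
█████████????
█████████????

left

???????·
???????·
??·█████
??·█████
??··★···
??·█████
??██████
????????

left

????????
????????
??··████
??♥·████
??··★···
??··████
??██████
????????

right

???????·
???????·
?··█████
?♥·█████
?···★···
?··█████
?███████
????????

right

??????··
??????··
··██████
♥·██████
····★···
··██████
████████
????????

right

?????···
?????···
·██████·
·██████·
····★···
·███████
████████
????????

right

????····
????····
██████·█
██████·█
····★··█
████████
████████
????????

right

???····█
???·····
█████·██
█████·██
····★·██
████████
████████
????????

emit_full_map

??????█···████·
??????····████·
??????·········
··██████·█████·
♥·██████·██████
·······★·██????
··█████████????
███████████????

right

??····██
??······
████·███
████·███
····★██?
███████?
███████?
????????

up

??█···██
??····██
??······
████·███
████★███
·····██?
███████?
███████?

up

????????
??█···██
??····██
??······
████★███
████·███
·····██?
███████?

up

????????
????????
??█···██
??····██
??··★···
████·███
████·███
·····██?

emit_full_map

??????█···████·
??????····████·
??????··★······
··██████·█████·
♥·██████·██████
·········██????
··█████████????
███████████????

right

????????
????????
?█···███
?····███
?···★···
███·████
███·████
····██??

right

????????
????????
█···████
····████
····★···
██·█████
██·█████
···██???

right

????????
????????
···████·
···████·
····★···
█·█████·
█·██████
··██????

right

????????
????????
··████·?
··████·?
····★··?
·█████·?
·██████?
·██?????

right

????????
????????
·████·♥?
·████··?
····★··?
█████··?
███████?
██??????

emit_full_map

??????█···████·♥
??????····████··
??????·······★··
··██████·█████··
♥·██████·███████
·········██?????
··█████████?????
███████████?????

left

????????
????????
··████·♥
··████··
····★···
·█████··
·███████
·██?????

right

????????
????????
·████·♥?
·████··?
····★··?
█████··?
███████?
██??????

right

????????
????????
████·♥·?
████···?
····★··?
████···?
███████?
█???????

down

????????
████·♥·?
████···?
·······?
████★··?
███████?
█?█████?
█???????

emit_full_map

??????█···████·♥·
??????····████···
??????···········
··██████·█████★··
♥·██████·████████
·········██?█████
··█████████??????
███████████??????
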